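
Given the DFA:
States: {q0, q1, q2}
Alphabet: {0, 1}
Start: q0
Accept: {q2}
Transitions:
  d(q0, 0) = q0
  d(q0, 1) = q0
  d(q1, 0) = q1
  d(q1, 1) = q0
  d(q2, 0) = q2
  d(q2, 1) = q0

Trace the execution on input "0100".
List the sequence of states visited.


Input: 0100
d(q0, 0) = q0
d(q0, 1) = q0
d(q0, 0) = q0
d(q0, 0) = q0


q0 -> q0 -> q0 -> q0 -> q0


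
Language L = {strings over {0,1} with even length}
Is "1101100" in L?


length = 7; 7 mod 2 = 1

No, "1101100" is not in L


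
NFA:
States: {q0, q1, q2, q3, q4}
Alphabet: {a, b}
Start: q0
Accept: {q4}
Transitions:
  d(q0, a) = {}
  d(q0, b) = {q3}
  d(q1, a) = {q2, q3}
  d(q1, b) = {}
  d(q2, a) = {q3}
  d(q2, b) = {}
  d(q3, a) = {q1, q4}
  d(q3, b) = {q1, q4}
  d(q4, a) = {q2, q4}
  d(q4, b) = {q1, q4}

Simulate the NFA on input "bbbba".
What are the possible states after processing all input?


Start: {q0}
  --b--> {q3}
  --b--> {q1, q4}
  --b--> {q1, q4}
  --b--> {q1, q4}
  --a--> {q2, q3, q4}

{q2, q3, q4}


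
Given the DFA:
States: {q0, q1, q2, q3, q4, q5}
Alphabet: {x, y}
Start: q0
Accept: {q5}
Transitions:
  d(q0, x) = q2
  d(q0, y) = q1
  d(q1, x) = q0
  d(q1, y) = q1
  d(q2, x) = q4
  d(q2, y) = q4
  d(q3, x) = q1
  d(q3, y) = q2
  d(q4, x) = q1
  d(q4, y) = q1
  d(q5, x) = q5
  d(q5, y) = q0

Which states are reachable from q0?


BFS from q0:
  layer 0: {q0}
  layer 1: {q1, q2}
  layer 2: {q4}

{q0, q1, q2, q4}


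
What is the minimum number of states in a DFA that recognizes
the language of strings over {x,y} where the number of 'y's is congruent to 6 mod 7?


States track (count of 'y') mod 7.
Need 7 states: one per remainder 0..6; accept = remainder 6.

7


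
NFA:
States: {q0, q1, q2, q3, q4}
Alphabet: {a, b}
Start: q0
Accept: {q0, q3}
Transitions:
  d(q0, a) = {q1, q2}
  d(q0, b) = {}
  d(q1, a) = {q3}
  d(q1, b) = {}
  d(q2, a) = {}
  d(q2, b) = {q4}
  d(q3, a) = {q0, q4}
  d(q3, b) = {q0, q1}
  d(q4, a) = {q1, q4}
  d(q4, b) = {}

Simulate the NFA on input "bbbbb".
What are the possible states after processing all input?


Start: {q0}
  --b--> {}
  --b--> {}
  --b--> {}
  --b--> {}
  --b--> {}

{} (empty set, no valid transitions)


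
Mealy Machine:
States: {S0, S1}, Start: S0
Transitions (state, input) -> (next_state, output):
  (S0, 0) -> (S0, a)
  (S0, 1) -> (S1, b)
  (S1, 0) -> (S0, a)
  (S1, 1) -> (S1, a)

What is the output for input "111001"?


Step-by-step:
  (S0, 1) -> (S1, b)
  (S1, 1) -> (S1, a)
  (S1, 1) -> (S1, a)
  (S1, 0) -> (S0, a)
  (S0, 0) -> (S0, a)
  (S0, 1) -> (S1, b)

"baaaab"


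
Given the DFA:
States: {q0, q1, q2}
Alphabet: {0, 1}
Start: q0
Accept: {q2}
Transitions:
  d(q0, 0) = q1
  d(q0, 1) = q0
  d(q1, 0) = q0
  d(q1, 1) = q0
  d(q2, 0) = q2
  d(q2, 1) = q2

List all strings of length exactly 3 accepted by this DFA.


All strings of length 3: 8 total
Accepted: 0

None


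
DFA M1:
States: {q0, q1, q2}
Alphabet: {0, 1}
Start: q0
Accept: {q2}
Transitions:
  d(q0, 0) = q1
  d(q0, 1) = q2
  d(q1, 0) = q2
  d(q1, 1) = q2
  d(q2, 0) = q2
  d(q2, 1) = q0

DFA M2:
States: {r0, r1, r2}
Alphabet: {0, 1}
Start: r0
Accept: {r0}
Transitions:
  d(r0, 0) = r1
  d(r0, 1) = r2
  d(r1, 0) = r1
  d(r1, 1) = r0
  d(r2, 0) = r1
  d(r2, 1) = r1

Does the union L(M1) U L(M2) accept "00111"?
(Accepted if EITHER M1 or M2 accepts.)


M1: final=q0 accepted=False
M2: final=r1 accepted=False

No, union rejects (neither accepts)


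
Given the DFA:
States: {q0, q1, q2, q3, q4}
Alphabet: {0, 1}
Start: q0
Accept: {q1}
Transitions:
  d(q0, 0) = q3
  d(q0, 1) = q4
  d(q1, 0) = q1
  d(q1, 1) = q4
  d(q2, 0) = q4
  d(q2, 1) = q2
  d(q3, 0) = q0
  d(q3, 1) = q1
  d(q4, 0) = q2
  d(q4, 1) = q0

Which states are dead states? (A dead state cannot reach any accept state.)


Forward reachability from each state:
  q0 -> reaches accept state q1 (live)
  q1 -> reaches accept state q1 (live)
  q2 -> reaches accept state q1 (live)
  q3 -> reaches accept state q1 (live)
  q4 -> reaches accept state q1 (live)

None (all states can reach an accept state)


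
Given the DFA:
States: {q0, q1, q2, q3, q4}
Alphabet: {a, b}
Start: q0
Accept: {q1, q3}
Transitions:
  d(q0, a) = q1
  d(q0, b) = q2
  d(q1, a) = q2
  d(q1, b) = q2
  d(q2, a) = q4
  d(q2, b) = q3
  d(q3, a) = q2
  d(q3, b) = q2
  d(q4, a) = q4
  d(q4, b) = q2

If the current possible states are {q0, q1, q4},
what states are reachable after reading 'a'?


Apply transition on 'a' from each current state:
  d(q0, a) = q1
  d(q1, a) = q2
  d(q4, a) = q4

{q1, q2, q4}


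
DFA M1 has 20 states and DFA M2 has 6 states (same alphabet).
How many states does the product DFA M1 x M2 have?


Product construction pairs every M1 state with every M2 state.
20 * 6 = 120

120


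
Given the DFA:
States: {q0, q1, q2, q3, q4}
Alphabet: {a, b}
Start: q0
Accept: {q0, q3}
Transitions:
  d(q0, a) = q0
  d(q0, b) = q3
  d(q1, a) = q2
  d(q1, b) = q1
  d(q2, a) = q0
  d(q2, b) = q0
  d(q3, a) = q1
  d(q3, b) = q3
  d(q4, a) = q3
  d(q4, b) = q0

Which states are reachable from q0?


BFS from q0:
  layer 0: {q0}
  layer 1: {q3}
  layer 2: {q1}
  layer 3: {q2}

{q0, q1, q2, q3}


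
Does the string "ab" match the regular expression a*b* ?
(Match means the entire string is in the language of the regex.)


|string| = 2; first = 'a'; last = 'b'

Yes, "ab" matches a*b*


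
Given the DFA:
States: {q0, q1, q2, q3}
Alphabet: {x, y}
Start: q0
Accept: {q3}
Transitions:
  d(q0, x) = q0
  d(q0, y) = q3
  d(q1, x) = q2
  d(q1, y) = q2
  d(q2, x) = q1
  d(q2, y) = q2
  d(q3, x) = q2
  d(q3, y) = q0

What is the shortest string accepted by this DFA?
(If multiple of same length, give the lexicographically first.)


BFS by string length (lex-first path to each state shown):
  len 0: q0<-""
  len 1: q0<-"x", q3<-"y"
Found accept state at length 1.

"y"


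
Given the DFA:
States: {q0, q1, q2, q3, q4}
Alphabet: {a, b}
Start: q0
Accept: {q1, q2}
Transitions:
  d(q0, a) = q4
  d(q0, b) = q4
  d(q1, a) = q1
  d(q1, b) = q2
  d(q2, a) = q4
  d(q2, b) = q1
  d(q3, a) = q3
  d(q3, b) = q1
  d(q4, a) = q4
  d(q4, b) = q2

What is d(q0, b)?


Looking up transition d(q0, b)

q4


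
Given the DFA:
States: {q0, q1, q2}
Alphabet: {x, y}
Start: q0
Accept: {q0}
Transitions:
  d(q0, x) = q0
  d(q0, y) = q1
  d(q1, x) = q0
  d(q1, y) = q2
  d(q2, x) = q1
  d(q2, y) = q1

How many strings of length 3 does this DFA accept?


Enumerating all length-3 strings:
  "xxx" -> q0 [accept]
  "xxy" -> q1 [reject]
  "xyx" -> q0 [accept]
  "xyy" -> q2 [reject]
  "yxx" -> q0 [accept]
  "yxy" -> q1 [reject]
  "yyx" -> q1 [reject]
  "yyy" -> q1 [reject]

3 out of 8


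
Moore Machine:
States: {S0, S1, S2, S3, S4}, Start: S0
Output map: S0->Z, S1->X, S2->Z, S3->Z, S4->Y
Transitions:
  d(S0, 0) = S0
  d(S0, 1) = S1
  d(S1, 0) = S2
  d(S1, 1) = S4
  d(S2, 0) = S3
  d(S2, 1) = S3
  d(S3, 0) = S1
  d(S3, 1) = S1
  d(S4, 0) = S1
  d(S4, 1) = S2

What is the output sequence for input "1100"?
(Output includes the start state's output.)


Start: S0 (output Z)
  --1--> S1 (output X)
  --1--> S4 (output Y)
  --0--> S1 (output X)
  --0--> S2 (output Z)

"ZXYXZ"


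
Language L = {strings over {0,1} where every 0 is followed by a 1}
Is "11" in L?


'00' present: False; ends with '0': False

Yes, "11" is in L


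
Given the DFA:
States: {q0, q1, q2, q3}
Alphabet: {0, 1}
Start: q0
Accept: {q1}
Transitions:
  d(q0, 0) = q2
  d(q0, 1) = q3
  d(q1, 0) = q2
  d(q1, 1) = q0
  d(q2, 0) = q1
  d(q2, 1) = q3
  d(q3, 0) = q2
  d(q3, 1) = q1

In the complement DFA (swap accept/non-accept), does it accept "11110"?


Trace: q0 -> q3 -> q1 -> q0 -> q3 -> q2
Final: q2
Original accept: {q1}
Complement: q2 is not in original accept

Yes, complement accepts (original rejects)


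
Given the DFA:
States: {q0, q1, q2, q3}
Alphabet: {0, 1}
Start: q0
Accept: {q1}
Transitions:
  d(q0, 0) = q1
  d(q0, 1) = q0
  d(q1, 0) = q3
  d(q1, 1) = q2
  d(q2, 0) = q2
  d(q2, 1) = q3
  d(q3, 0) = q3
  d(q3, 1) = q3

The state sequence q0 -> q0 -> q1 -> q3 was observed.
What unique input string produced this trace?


Trace back each transition to find the symbol:
  q0 --[1]--> q0
  q0 --[0]--> q1
  q1 --[0]--> q3

"100"


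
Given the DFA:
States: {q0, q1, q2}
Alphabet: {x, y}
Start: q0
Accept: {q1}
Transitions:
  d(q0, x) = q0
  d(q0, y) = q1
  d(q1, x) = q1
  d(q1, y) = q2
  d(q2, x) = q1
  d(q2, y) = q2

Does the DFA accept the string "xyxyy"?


Trace: q0 -> q0 -> q1 -> q1 -> q2 -> q2
Final state: q2
Accept states: {q1}

No, rejected (final state q2 is not an accept state)


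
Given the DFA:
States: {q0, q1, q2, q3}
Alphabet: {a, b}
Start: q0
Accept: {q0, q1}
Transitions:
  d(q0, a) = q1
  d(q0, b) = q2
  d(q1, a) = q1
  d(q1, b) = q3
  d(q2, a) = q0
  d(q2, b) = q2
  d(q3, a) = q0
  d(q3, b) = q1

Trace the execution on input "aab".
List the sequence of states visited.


Input: aab
d(q0, a) = q1
d(q1, a) = q1
d(q1, b) = q3


q0 -> q1 -> q1 -> q3


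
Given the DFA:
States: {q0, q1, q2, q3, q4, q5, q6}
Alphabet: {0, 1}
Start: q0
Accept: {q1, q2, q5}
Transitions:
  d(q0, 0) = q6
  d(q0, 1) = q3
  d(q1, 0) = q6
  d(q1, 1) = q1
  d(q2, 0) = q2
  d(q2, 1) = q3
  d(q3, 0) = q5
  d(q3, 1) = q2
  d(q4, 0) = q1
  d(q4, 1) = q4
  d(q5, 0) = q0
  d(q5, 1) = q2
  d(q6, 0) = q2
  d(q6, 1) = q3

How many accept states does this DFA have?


Accept states listed: {q1, q2, q5}
Counting: q1(1) q2(2) q5(3)

3


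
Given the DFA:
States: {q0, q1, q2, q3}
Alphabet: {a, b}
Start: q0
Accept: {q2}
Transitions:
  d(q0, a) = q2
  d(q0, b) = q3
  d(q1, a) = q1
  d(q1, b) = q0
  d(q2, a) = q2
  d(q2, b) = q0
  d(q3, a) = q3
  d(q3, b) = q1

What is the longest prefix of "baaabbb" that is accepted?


Run the DFA, marking each prefix where the state is accepting:
  "" -> q0 [reject]
  "b" -> q3 [reject]
  "ba" -> q3 [reject]
  "baa" -> q3 [reject]
  "baaa" -> q3 [reject]
  "baaab" -> q1 [reject]
  "baaabb" -> q0 [reject]
  "baaabbb" -> q3 [reject]

No prefix is accepted


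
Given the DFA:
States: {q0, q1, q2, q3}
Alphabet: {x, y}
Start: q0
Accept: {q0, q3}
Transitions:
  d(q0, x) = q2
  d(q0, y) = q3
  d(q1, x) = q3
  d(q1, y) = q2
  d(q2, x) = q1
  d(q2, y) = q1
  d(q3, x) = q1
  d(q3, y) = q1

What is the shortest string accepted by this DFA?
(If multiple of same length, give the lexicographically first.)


BFS by string length (lex-first path to each state shown):
  len 0: q0<-""
Found accept state at length 0.

"" (empty string)


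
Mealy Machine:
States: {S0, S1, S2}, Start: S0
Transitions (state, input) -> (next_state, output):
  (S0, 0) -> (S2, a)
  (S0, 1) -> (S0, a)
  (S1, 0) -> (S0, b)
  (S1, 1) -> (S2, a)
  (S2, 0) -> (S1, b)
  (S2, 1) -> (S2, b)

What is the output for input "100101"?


Step-by-step:
  (S0, 1) -> (S0, a)
  (S0, 0) -> (S2, a)
  (S2, 0) -> (S1, b)
  (S1, 1) -> (S2, a)
  (S2, 0) -> (S1, b)
  (S1, 1) -> (S2, a)

"aababa"


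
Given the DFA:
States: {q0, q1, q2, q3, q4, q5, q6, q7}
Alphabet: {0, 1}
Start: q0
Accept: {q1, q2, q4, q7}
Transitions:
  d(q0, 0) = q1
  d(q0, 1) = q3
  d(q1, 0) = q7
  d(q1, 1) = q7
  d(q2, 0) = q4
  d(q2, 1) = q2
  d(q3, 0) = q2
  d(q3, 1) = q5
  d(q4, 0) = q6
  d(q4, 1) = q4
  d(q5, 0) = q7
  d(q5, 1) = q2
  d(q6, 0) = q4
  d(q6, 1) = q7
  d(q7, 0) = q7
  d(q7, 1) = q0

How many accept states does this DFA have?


Accept states listed: {q1, q2, q4, q7}
Counting: q1(1) q2(2) q4(3) q7(4)

4


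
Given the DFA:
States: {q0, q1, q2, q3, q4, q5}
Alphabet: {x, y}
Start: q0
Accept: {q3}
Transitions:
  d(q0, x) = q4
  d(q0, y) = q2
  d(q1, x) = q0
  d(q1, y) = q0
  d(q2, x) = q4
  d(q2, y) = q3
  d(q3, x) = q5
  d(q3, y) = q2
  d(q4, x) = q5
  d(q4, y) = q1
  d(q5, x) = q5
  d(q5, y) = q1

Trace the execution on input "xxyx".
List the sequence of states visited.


Input: xxyx
d(q0, x) = q4
d(q4, x) = q5
d(q5, y) = q1
d(q1, x) = q0


q0 -> q4 -> q5 -> q1 -> q0


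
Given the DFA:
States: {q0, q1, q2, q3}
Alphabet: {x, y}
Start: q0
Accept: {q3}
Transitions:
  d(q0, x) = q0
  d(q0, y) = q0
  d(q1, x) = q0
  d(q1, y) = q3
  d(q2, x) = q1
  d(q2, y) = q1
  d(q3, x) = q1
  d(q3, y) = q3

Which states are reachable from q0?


BFS from q0:
  layer 0: {q0}

{q0}


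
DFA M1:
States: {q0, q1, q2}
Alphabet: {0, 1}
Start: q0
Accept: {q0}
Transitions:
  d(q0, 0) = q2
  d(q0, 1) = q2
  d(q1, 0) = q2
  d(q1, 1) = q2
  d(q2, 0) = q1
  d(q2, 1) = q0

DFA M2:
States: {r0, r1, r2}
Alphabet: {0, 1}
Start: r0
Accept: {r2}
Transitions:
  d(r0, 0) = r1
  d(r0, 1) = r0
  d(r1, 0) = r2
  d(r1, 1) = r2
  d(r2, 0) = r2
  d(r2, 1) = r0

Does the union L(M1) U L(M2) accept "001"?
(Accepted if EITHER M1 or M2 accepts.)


M1: final=q2 accepted=False
M2: final=r0 accepted=False

No, union rejects (neither accepts)


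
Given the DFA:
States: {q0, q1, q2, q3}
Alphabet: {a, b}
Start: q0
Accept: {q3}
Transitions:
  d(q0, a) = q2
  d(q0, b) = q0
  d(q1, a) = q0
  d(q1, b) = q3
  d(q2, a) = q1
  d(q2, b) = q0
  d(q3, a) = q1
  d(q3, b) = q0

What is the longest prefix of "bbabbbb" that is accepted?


Run the DFA, marking each prefix where the state is accepting:
  "" -> q0 [reject]
  "b" -> q0 [reject]
  "bb" -> q0 [reject]
  "bba" -> q2 [reject]
  "bbab" -> q0 [reject]
  "bbabb" -> q0 [reject]
  "bbabbb" -> q0 [reject]
  "bbabbbb" -> q0 [reject]

No prefix is accepted


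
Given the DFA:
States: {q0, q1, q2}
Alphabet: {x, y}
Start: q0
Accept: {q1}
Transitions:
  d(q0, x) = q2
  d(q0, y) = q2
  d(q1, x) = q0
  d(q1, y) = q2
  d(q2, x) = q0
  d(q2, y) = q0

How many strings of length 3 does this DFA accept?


Enumerating all length-3 strings:
  "xxx" -> q2 [reject]
  "xxy" -> q2 [reject]
  "xyx" -> q2 [reject]
  "xyy" -> q2 [reject]
  "yxx" -> q2 [reject]
  "yxy" -> q2 [reject]
  "yyx" -> q2 [reject]
  "yyy" -> q2 [reject]

0 out of 8


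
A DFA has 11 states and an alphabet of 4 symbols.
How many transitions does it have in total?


Each state has exactly one transition per symbol.
11 * 4 = 44

44


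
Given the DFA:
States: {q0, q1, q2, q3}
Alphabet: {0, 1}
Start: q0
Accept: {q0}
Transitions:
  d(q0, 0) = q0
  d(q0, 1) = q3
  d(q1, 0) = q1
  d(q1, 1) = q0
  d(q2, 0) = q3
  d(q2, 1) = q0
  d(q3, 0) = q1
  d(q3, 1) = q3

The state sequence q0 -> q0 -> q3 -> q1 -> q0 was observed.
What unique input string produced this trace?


Trace back each transition to find the symbol:
  q0 --[0]--> q0
  q0 --[1]--> q3
  q3 --[0]--> q1
  q1 --[1]--> q0

"0101"


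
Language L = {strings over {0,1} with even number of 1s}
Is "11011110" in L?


count('1') = 6; 6 mod 2 = 0

Yes, "11011110" is in L


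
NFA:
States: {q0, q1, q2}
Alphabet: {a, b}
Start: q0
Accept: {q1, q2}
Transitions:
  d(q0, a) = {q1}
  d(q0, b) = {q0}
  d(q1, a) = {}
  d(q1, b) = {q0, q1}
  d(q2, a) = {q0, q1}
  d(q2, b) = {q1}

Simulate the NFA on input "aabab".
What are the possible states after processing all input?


Start: {q0}
  --a--> {q1}
  --a--> {}
  --b--> {}
  --a--> {}
  --b--> {}

{} (empty set, no valid transitions)


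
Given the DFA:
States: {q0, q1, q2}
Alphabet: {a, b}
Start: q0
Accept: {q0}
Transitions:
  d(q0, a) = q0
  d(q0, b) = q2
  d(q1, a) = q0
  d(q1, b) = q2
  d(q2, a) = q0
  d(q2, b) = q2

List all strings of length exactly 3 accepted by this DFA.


All strings of length 3: 8 total
Accepted: 4

"aaa", "aba", "baa", "bba"


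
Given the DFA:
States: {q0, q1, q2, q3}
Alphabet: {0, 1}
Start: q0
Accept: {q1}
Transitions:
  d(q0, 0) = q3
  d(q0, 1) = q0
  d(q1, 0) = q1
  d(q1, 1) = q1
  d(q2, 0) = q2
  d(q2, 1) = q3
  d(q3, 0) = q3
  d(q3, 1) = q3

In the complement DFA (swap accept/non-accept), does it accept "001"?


Trace: q0 -> q3 -> q3 -> q3
Final: q3
Original accept: {q1}
Complement: q3 is not in original accept

Yes, complement accepts (original rejects)


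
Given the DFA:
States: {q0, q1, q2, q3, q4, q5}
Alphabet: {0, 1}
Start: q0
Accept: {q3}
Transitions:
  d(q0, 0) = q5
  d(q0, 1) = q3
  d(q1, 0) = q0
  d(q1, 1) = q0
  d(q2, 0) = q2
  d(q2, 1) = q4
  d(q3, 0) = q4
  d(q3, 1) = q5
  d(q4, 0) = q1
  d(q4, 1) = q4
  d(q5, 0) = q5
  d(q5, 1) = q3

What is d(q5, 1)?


Looking up transition d(q5, 1)

q3


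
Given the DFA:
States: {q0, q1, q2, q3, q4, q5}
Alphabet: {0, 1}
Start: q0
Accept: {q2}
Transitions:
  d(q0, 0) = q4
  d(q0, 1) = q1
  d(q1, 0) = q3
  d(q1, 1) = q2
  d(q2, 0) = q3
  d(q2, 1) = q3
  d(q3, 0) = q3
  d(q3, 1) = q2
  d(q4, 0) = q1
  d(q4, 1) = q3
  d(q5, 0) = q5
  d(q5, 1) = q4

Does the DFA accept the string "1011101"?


Trace: q0 -> q1 -> q3 -> q2 -> q3 -> q2 -> q3 -> q2
Final state: q2
Accept states: {q2}

Yes, accepted (final state q2 is an accept state)


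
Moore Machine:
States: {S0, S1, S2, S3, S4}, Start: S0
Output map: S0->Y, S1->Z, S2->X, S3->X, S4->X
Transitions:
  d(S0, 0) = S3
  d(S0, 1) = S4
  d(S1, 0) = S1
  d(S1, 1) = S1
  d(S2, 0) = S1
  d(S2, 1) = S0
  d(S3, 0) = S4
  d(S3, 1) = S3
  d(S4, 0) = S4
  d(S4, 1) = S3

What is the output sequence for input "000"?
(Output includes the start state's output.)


Start: S0 (output Y)
  --0--> S3 (output X)
  --0--> S4 (output X)
  --0--> S4 (output X)

"YXXX"


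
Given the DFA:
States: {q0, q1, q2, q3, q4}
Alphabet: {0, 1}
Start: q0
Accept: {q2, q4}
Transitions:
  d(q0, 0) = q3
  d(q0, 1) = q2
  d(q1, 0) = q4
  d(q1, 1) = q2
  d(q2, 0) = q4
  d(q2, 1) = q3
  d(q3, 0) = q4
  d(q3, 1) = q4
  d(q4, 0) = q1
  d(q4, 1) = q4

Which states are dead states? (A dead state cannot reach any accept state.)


Forward reachability from each state:
  q0 -> reaches accept state q2 (live)
  q1 -> reaches accept state q2 (live)
  q2 -> reaches accept state q2 (live)
  q3 -> reaches accept state q2 (live)
  q4 -> reaches accept state q2 (live)

None (all states can reach an accept state)


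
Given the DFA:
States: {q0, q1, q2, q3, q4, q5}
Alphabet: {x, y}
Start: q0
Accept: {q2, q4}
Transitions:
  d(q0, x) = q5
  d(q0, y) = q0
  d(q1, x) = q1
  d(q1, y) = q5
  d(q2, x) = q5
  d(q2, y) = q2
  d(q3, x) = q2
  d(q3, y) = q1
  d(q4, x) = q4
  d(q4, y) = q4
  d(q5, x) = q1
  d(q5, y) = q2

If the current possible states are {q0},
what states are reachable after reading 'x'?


Apply transition on 'x' from each current state:
  d(q0, x) = q5

{q5}


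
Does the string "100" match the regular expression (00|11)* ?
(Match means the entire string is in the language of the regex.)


|string| = 3; first = '1'; last = '0'

No, "100" does not match (00|11)*


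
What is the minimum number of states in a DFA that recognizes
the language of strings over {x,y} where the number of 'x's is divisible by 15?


States track (count of 'x') mod 15.
Need 15 states: one per remainder 0..14; accept = remainder 0.

15


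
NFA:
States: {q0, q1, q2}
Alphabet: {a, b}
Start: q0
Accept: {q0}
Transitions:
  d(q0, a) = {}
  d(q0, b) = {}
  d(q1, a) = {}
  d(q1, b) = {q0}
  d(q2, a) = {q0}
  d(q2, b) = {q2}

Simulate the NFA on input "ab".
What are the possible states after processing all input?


Start: {q0}
  --a--> {}
  --b--> {}

{} (empty set, no valid transitions)


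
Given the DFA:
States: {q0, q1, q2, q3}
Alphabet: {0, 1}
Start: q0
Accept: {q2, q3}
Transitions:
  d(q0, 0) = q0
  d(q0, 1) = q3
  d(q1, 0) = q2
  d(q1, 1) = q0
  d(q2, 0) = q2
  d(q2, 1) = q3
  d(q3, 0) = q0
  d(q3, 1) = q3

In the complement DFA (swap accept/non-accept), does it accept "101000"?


Trace: q0 -> q3 -> q0 -> q3 -> q0 -> q0 -> q0
Final: q0
Original accept: {q2, q3}
Complement: q0 is not in original accept

Yes, complement accepts (original rejects)


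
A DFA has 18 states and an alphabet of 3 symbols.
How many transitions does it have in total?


Each state has exactly one transition per symbol.
18 * 3 = 54

54


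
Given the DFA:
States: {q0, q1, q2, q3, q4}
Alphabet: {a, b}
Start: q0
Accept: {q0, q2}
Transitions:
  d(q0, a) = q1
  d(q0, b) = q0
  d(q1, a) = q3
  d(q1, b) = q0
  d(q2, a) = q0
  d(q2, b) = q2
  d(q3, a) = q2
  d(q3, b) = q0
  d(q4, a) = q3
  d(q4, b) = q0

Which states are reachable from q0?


BFS from q0:
  layer 0: {q0}
  layer 1: {q1}
  layer 2: {q3}
  layer 3: {q2}

{q0, q1, q2, q3}


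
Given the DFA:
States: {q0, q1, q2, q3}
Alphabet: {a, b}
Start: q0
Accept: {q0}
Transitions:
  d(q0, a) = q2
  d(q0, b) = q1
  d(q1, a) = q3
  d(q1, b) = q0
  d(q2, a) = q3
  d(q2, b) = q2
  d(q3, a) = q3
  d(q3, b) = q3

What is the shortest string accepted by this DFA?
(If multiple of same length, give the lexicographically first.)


BFS by string length (lex-first path to each state shown):
  len 0: q0<-""
Found accept state at length 0.

"" (empty string)


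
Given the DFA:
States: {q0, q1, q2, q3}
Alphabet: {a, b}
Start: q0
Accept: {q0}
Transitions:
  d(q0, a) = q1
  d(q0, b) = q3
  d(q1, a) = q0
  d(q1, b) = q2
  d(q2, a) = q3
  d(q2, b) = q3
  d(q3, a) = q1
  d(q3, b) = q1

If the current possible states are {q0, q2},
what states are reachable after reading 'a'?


Apply transition on 'a' from each current state:
  d(q0, a) = q1
  d(q2, a) = q3

{q1, q3}


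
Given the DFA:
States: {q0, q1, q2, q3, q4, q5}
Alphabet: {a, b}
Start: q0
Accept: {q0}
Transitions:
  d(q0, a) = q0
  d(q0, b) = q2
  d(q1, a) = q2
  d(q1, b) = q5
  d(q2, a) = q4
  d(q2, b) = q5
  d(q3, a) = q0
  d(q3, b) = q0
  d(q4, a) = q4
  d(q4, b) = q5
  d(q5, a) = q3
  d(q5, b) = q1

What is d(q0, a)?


Looking up transition d(q0, a)

q0


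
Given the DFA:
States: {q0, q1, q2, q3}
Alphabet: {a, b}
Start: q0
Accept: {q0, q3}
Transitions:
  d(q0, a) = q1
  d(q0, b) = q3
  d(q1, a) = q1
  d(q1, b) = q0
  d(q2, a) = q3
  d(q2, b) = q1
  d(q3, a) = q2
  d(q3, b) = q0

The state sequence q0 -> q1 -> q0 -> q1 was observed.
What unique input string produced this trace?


Trace back each transition to find the symbol:
  q0 --[a]--> q1
  q1 --[b]--> q0
  q0 --[a]--> q1

"aba"


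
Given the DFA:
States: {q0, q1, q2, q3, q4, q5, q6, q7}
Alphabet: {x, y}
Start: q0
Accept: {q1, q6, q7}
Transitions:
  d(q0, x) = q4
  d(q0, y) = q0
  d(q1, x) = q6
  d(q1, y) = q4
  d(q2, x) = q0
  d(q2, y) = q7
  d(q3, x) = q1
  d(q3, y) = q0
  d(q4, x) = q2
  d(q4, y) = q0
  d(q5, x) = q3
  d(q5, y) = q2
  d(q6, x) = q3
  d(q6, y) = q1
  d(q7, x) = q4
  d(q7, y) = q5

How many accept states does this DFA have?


Accept states listed: {q1, q6, q7}
Counting: q1(1) q6(2) q7(3)

3


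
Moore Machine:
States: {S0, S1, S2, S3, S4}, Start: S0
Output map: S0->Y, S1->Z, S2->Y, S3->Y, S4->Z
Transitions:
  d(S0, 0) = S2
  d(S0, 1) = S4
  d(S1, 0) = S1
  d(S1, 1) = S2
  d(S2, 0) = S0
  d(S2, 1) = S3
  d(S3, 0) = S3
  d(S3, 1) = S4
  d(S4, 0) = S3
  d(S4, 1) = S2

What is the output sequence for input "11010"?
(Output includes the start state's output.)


Start: S0 (output Y)
  --1--> S4 (output Z)
  --1--> S2 (output Y)
  --0--> S0 (output Y)
  --1--> S4 (output Z)
  --0--> S3 (output Y)

"YZYYZY"


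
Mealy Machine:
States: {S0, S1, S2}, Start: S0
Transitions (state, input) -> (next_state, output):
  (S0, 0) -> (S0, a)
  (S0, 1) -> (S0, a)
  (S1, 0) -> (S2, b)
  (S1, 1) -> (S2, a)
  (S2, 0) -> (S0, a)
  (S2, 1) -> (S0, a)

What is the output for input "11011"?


Step-by-step:
  (S0, 1) -> (S0, a)
  (S0, 1) -> (S0, a)
  (S0, 0) -> (S0, a)
  (S0, 1) -> (S0, a)
  (S0, 1) -> (S0, a)

"aaaaa"


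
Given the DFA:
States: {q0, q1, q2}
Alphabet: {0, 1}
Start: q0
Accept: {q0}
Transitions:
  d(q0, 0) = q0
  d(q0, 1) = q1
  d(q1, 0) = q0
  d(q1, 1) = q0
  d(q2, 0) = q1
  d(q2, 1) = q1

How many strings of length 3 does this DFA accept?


Enumerating all length-3 strings:
  "000" -> q0 [accept]
  "001" -> q1 [reject]
  "010" -> q0 [accept]
  "011" -> q0 [accept]
  "100" -> q0 [accept]
  "101" -> q1 [reject]
  "110" -> q0 [accept]
  "111" -> q1 [reject]

5 out of 8


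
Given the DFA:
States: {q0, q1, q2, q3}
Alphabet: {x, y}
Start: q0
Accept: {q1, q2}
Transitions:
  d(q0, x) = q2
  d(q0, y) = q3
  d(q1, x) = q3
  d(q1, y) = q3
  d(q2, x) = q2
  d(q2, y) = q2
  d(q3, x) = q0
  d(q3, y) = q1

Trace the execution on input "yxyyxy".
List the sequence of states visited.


Input: yxyyxy
d(q0, y) = q3
d(q3, x) = q0
d(q0, y) = q3
d(q3, y) = q1
d(q1, x) = q3
d(q3, y) = q1


q0 -> q3 -> q0 -> q3 -> q1 -> q3 -> q1


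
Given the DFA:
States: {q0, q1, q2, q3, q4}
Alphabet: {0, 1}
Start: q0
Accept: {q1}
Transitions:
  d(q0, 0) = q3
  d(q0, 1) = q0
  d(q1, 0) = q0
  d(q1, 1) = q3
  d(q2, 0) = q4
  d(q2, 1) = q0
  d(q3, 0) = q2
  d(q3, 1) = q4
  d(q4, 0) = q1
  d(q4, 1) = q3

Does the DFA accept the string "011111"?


Trace: q0 -> q3 -> q4 -> q3 -> q4 -> q3 -> q4
Final state: q4
Accept states: {q1}

No, rejected (final state q4 is not an accept state)


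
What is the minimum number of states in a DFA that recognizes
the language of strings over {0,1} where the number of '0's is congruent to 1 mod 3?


States track (count of '0') mod 3.
Need 3 states: one per remainder 0..2; accept = remainder 1.

3


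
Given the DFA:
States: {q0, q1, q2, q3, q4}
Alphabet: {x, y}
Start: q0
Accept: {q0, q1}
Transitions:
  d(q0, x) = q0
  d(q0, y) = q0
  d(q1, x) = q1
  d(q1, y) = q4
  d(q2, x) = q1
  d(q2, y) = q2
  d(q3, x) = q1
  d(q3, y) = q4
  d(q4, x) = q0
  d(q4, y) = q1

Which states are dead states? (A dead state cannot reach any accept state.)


Forward reachability from each state:
  q0 -> reaches accept state q0 (live)
  q1 -> reaches accept state q0 (live)
  q2 -> reaches accept state q0 (live)
  q3 -> reaches accept state q0 (live)
  q4 -> reaches accept state q0 (live)

None (all states can reach an accept state)


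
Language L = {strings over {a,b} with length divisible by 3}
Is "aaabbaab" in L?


length = 8; 8 mod 3 = 2

No, "aaabbaab" is not in L


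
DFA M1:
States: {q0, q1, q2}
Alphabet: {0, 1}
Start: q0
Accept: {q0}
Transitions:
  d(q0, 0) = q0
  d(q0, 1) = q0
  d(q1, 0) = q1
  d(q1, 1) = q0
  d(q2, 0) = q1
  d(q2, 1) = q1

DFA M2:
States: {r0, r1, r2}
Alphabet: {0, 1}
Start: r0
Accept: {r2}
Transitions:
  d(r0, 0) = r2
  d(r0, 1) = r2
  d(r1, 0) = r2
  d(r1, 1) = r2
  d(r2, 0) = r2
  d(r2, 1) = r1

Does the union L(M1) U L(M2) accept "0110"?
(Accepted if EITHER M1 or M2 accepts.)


M1: final=q0 accepted=True
M2: final=r2 accepted=True

Yes, union accepts


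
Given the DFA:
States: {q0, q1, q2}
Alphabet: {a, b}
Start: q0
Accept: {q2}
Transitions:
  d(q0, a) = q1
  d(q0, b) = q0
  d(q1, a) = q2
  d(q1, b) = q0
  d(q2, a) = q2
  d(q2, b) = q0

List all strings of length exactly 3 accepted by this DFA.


All strings of length 3: 8 total
Accepted: 2

"aaa", "baa"


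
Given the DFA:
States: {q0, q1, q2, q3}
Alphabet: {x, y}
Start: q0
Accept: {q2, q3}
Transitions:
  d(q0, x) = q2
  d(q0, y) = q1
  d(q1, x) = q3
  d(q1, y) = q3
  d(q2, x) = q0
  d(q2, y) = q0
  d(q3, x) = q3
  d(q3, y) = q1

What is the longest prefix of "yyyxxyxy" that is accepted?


Run the DFA, marking each prefix where the state is accepting:
  "" -> q0 [reject]
  "y" -> q1 [reject]
  "yy" -> q3 [accept]
  "yyy" -> q1 [reject]
  "yyyx" -> q3 [accept]
  "yyyxx" -> q3 [accept]
  "yyyxxy" -> q1 [reject]
  "yyyxxyx" -> q3 [accept]
  "yyyxxyxy" -> q1 [reject]

"yyyxxyx"


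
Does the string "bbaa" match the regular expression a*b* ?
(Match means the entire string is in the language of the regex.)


|string| = 4; first = 'b'; last = 'a'

No, "bbaa" does not match a*b*


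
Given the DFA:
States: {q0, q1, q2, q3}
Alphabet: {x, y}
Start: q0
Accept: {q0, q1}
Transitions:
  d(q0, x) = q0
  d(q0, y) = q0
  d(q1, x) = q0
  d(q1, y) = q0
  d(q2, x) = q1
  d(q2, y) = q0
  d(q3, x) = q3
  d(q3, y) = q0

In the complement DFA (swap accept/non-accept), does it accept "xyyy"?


Trace: q0 -> q0 -> q0 -> q0 -> q0
Final: q0
Original accept: {q0, q1}
Complement: q0 is in original accept

No, complement rejects (original accepts)


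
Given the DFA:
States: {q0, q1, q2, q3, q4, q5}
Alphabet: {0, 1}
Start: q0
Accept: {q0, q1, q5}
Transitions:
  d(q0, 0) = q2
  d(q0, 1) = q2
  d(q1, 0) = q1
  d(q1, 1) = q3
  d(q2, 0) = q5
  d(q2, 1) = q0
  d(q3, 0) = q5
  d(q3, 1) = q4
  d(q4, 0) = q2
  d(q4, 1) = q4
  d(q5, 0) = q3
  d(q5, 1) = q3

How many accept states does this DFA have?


Accept states listed: {q0, q1, q5}
Counting: q0(1) q1(2) q5(3)

3


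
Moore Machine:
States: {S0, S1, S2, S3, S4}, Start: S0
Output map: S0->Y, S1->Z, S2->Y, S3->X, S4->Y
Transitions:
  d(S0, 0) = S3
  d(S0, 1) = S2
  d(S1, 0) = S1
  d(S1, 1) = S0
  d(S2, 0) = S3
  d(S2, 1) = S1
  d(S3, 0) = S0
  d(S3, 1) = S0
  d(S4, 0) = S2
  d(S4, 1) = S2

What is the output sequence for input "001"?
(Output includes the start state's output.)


Start: S0 (output Y)
  --0--> S3 (output X)
  --0--> S0 (output Y)
  --1--> S2 (output Y)

"YXYY"


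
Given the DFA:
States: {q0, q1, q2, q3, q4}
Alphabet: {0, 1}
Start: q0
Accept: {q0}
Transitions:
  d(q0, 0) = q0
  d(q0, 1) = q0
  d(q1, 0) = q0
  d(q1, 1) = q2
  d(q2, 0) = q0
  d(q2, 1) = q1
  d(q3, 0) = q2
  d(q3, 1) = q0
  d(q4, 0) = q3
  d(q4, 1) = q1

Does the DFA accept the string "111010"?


Trace: q0 -> q0 -> q0 -> q0 -> q0 -> q0 -> q0
Final state: q0
Accept states: {q0}

Yes, accepted (final state q0 is an accept state)


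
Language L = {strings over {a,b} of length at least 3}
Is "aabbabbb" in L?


length = 8

Yes, "aabbabbb" is in L


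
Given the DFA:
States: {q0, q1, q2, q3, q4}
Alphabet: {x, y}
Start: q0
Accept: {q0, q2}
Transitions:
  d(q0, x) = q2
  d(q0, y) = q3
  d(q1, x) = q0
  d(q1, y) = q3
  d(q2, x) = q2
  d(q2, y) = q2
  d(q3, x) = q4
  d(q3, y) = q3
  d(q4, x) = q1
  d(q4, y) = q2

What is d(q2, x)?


Looking up transition d(q2, x)

q2


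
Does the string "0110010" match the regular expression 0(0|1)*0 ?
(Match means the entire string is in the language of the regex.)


|string| = 7; first = '0'; last = '0'

Yes, "0110010" matches 0(0|1)*0


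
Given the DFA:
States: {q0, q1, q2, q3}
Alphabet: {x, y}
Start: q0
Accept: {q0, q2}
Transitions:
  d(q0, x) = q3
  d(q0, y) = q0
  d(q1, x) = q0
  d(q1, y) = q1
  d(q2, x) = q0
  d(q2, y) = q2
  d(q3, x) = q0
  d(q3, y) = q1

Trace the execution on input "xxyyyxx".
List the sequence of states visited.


Input: xxyyyxx
d(q0, x) = q3
d(q3, x) = q0
d(q0, y) = q0
d(q0, y) = q0
d(q0, y) = q0
d(q0, x) = q3
d(q3, x) = q0


q0 -> q3 -> q0 -> q0 -> q0 -> q0 -> q3 -> q0


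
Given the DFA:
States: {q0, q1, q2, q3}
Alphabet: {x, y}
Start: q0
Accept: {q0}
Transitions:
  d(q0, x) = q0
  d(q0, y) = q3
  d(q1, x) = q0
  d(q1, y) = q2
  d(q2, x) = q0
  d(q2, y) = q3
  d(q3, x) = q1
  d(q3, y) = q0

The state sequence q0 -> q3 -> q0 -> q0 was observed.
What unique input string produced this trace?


Trace back each transition to find the symbol:
  q0 --[y]--> q3
  q3 --[y]--> q0
  q0 --[x]--> q0

"yyx"


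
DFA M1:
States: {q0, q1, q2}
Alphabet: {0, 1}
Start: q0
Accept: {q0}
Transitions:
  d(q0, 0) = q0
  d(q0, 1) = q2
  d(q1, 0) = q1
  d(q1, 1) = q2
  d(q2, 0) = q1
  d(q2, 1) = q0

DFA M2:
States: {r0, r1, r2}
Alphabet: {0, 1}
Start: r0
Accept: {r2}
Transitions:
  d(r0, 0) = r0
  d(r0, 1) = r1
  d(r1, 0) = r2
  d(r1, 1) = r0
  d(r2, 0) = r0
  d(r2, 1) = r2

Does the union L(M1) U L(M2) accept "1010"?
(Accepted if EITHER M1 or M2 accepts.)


M1: final=q1 accepted=False
M2: final=r0 accepted=False

No, union rejects (neither accepts)


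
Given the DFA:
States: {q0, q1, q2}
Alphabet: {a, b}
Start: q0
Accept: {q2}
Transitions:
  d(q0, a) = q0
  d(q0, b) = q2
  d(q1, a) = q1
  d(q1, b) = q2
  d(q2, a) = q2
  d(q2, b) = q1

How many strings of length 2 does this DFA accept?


Enumerating all length-2 strings:
  "aa" -> q0 [reject]
  "ab" -> q2 [accept]
  "ba" -> q2 [accept]
  "bb" -> q1 [reject]

2 out of 4


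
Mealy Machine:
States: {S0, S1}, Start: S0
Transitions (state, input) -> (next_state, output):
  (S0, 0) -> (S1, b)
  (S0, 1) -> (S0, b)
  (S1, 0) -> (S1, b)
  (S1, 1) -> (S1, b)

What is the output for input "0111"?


Step-by-step:
  (S0, 0) -> (S1, b)
  (S1, 1) -> (S1, b)
  (S1, 1) -> (S1, b)
  (S1, 1) -> (S1, b)

"bbbb"


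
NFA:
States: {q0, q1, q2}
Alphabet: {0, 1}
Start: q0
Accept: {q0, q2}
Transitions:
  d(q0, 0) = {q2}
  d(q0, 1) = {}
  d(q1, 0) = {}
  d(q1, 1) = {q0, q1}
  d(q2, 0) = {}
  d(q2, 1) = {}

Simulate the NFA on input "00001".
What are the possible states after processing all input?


Start: {q0}
  --0--> {q2}
  --0--> {}
  --0--> {}
  --0--> {}
  --1--> {}

{} (empty set, no valid transitions)


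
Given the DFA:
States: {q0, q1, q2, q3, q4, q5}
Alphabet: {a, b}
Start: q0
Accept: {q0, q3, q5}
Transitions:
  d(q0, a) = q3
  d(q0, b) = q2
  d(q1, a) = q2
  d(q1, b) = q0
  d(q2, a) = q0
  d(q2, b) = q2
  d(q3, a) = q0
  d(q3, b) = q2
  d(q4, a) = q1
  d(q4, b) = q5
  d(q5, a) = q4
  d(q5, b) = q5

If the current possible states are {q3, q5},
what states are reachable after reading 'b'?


Apply transition on 'b' from each current state:
  d(q3, b) = q2
  d(q5, b) = q5

{q2, q5}


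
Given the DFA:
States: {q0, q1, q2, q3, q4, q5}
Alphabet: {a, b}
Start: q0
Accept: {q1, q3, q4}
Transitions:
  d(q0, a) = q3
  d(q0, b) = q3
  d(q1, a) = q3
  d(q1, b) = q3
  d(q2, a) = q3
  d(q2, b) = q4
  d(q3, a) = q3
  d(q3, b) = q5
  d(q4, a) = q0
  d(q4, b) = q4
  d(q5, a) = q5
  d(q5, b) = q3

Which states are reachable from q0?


BFS from q0:
  layer 0: {q0}
  layer 1: {q3}
  layer 2: {q5}

{q0, q3, q5}


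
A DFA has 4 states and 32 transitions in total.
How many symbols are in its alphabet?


Each state has exactly one transition per symbol.
|alphabet| = transitions / states = 32 / 4 = 8

8


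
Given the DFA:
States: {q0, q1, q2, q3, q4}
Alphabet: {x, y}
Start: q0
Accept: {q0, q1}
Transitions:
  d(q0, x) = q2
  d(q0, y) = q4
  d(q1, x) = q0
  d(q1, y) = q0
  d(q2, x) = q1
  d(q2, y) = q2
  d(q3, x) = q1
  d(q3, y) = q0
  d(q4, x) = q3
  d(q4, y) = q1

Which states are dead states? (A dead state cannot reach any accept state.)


Forward reachability from each state:
  q0 -> reaches accept state q0 (live)
  q1 -> reaches accept state q0 (live)
  q2 -> reaches accept state q0 (live)
  q3 -> reaches accept state q0 (live)
  q4 -> reaches accept state q0 (live)

None (all states can reach an accept state)


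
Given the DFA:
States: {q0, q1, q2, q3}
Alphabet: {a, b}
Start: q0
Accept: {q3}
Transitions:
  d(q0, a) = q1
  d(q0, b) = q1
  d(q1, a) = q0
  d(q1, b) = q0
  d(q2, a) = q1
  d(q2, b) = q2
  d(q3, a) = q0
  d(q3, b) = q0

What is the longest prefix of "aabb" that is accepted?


Run the DFA, marking each prefix where the state is accepting:
  "" -> q0 [reject]
  "a" -> q1 [reject]
  "aa" -> q0 [reject]
  "aab" -> q1 [reject]
  "aabb" -> q0 [reject]

No prefix is accepted


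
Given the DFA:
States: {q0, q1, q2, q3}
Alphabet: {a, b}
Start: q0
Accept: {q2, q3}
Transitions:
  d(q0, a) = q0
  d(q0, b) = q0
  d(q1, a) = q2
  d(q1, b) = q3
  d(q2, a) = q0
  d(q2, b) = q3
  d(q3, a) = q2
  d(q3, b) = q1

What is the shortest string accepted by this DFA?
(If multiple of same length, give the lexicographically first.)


BFS by string length (lex-first path to each state shown):
  len 0: q0<-""
  len 1: q0<-"a"
  len 2: q0<-"aa"
  len 3: q0<-"aaa"
  len 4: q0<-"aaaa"
  len 5: q0<-"aaaaa"
  len 6: q0<-"aaaaaa"
  len 7: q0<-"aaaaaaa"
  len 8: q0<-"aaaaaaaa"

No string accepted (empty language)


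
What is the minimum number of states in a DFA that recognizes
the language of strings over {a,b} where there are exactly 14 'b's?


States: count = 0, 1, ..., 14 (that's 15 states), plus a dead state for count > 14.
Total: 15 + 1 = 16. Accept = count-14 state.

16


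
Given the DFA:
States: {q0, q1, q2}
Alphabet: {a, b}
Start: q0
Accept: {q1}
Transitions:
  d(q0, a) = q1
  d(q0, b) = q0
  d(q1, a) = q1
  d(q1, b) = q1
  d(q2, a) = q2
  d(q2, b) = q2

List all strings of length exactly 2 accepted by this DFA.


All strings of length 2: 4 total
Accepted: 3

"aa", "ab", "ba"


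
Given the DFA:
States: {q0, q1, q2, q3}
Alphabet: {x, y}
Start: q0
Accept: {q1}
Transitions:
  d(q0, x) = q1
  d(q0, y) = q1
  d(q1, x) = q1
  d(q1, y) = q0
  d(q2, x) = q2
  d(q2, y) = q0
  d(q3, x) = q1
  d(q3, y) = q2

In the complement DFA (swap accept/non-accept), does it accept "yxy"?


Trace: q0 -> q1 -> q1 -> q0
Final: q0
Original accept: {q1}
Complement: q0 is not in original accept

Yes, complement accepts (original rejects)


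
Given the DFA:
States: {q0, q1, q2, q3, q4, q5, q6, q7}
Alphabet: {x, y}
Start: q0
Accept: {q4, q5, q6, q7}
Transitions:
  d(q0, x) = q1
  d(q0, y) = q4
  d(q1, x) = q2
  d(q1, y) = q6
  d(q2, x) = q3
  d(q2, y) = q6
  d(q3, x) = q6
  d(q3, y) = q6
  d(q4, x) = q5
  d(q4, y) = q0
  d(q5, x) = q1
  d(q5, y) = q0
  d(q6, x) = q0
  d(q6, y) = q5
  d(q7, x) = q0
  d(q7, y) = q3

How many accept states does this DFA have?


Accept states listed: {q4, q5, q6, q7}
Counting: q4(1) q5(2) q6(3) q7(4)

4


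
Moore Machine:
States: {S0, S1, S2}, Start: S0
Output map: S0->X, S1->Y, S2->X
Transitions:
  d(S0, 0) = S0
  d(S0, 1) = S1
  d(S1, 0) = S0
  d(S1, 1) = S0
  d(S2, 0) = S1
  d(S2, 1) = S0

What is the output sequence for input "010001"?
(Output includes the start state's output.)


Start: S0 (output X)
  --0--> S0 (output X)
  --1--> S1 (output Y)
  --0--> S0 (output X)
  --0--> S0 (output X)
  --0--> S0 (output X)
  --1--> S1 (output Y)

"XXYXXXY"


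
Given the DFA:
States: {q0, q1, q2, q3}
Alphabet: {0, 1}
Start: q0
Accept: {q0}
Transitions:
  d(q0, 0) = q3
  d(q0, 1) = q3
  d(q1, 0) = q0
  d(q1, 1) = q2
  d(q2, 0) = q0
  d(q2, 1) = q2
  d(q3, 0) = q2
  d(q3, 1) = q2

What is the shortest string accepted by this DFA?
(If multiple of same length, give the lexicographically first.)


BFS by string length (lex-first path to each state shown):
  len 0: q0<-""
Found accept state at length 0.

"" (empty string)


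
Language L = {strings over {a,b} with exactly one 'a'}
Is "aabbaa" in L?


count('a') = 4

No, "aabbaa" is not in L


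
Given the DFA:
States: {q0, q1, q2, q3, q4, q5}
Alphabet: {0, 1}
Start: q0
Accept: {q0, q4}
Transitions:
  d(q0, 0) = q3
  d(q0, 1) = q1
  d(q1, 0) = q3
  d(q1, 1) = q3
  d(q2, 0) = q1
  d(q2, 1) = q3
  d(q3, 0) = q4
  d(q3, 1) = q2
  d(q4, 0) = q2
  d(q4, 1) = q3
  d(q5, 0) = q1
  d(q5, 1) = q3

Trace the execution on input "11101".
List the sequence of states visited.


Input: 11101
d(q0, 1) = q1
d(q1, 1) = q3
d(q3, 1) = q2
d(q2, 0) = q1
d(q1, 1) = q3


q0 -> q1 -> q3 -> q2 -> q1 -> q3


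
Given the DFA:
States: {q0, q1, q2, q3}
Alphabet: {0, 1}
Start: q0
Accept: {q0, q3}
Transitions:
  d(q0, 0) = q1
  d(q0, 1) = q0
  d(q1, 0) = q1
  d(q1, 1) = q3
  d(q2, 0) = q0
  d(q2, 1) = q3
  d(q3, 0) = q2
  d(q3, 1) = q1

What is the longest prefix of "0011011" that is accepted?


Run the DFA, marking each prefix where the state is accepting:
  "" -> q0 [accept]
  "0" -> q1 [reject]
  "00" -> q1 [reject]
  "001" -> q3 [accept]
  "0011" -> q1 [reject]
  "00110" -> q1 [reject]
  "001101" -> q3 [accept]
  "0011011" -> q1 [reject]

"001101"


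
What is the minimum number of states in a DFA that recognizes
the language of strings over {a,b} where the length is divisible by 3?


States track (length) mod 3.
Need 3 states: one per remainder 0..2; accept = remainder 0.

3


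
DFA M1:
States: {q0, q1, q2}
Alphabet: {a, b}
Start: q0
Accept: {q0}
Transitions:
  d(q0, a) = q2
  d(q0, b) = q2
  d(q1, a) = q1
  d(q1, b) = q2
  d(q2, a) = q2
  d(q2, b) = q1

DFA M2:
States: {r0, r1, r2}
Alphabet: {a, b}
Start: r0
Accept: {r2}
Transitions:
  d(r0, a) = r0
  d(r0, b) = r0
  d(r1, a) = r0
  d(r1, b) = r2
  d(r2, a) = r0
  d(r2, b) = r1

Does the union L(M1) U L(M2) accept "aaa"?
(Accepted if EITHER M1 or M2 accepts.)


M1: final=q2 accepted=False
M2: final=r0 accepted=False

No, union rejects (neither accepts)


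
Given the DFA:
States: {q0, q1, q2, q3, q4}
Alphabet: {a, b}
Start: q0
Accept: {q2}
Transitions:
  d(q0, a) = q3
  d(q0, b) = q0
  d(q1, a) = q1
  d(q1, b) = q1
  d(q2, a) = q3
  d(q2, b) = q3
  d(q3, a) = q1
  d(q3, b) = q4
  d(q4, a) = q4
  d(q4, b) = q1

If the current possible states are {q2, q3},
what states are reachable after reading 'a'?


Apply transition on 'a' from each current state:
  d(q2, a) = q3
  d(q3, a) = q1

{q1, q3}


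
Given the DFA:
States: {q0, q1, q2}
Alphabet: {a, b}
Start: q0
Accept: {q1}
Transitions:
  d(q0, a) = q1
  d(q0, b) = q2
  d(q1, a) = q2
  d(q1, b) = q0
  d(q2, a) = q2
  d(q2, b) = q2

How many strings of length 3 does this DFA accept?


Enumerating all length-3 strings:
  "aaa" -> q2 [reject]
  "aab" -> q2 [reject]
  "aba" -> q1 [accept]
  "abb" -> q2 [reject]
  "baa" -> q2 [reject]
  "bab" -> q2 [reject]
  "bba" -> q2 [reject]
  "bbb" -> q2 [reject]

1 out of 8
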